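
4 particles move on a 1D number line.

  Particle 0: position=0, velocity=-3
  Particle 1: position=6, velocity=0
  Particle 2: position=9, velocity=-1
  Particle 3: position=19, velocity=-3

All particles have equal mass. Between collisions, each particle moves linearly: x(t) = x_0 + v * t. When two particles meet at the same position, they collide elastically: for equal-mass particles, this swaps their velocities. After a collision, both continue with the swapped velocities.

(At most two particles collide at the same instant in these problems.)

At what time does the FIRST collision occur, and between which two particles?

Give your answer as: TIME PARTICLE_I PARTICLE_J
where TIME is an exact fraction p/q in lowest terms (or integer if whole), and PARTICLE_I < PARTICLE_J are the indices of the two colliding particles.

Pair (0,1): pos 0,6 vel -3,0 -> not approaching (rel speed -3 <= 0)
Pair (1,2): pos 6,9 vel 0,-1 -> gap=3, closing at 1/unit, collide at t=3
Pair (2,3): pos 9,19 vel -1,-3 -> gap=10, closing at 2/unit, collide at t=5
Earliest collision: t=3 between 1 and 2

Answer: 3 1 2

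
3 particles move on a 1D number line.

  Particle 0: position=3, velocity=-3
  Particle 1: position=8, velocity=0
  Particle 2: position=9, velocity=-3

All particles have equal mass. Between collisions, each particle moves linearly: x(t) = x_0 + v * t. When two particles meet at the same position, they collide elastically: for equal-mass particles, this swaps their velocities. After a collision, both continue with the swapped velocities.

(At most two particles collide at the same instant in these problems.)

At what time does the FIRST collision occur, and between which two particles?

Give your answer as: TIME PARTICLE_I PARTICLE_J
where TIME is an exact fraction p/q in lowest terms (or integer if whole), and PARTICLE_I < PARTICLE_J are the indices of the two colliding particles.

Answer: 1/3 1 2

Derivation:
Pair (0,1): pos 3,8 vel -3,0 -> not approaching (rel speed -3 <= 0)
Pair (1,2): pos 8,9 vel 0,-3 -> gap=1, closing at 3/unit, collide at t=1/3
Earliest collision: t=1/3 between 1 and 2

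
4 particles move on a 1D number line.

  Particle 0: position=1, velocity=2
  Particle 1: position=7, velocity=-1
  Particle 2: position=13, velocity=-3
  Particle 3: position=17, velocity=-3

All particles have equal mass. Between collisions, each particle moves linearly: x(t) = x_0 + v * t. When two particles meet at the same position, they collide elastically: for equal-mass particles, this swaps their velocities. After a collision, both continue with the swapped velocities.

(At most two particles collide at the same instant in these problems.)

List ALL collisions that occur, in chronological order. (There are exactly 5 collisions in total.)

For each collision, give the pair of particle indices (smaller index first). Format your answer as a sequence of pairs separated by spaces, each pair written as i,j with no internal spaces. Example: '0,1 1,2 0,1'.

Collision at t=2: particles 0 and 1 swap velocities; positions: p0=5 p1=5 p2=7 p3=11; velocities now: v0=-1 v1=2 v2=-3 v3=-3
Collision at t=12/5: particles 1 and 2 swap velocities; positions: p0=23/5 p1=29/5 p2=29/5 p3=49/5; velocities now: v0=-1 v1=-3 v2=2 v3=-3
Collision at t=3: particles 0 and 1 swap velocities; positions: p0=4 p1=4 p2=7 p3=8; velocities now: v0=-3 v1=-1 v2=2 v3=-3
Collision at t=16/5: particles 2 and 3 swap velocities; positions: p0=17/5 p1=19/5 p2=37/5 p3=37/5; velocities now: v0=-3 v1=-1 v2=-3 v3=2
Collision at t=5: particles 1 and 2 swap velocities; positions: p0=-2 p1=2 p2=2 p3=11; velocities now: v0=-3 v1=-3 v2=-1 v3=2

Answer: 0,1 1,2 0,1 2,3 1,2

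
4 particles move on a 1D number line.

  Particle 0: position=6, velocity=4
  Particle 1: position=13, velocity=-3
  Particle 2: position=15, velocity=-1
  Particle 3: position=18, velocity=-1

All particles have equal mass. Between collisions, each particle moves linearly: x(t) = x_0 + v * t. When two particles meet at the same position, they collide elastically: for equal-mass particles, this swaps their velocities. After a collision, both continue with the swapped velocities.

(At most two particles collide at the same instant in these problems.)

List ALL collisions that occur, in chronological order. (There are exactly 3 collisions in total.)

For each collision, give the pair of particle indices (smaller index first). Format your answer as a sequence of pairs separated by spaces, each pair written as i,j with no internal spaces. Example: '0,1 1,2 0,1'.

Answer: 0,1 1,2 2,3

Derivation:
Collision at t=1: particles 0 and 1 swap velocities; positions: p0=10 p1=10 p2=14 p3=17; velocities now: v0=-3 v1=4 v2=-1 v3=-1
Collision at t=9/5: particles 1 and 2 swap velocities; positions: p0=38/5 p1=66/5 p2=66/5 p3=81/5; velocities now: v0=-3 v1=-1 v2=4 v3=-1
Collision at t=12/5: particles 2 and 3 swap velocities; positions: p0=29/5 p1=63/5 p2=78/5 p3=78/5; velocities now: v0=-3 v1=-1 v2=-1 v3=4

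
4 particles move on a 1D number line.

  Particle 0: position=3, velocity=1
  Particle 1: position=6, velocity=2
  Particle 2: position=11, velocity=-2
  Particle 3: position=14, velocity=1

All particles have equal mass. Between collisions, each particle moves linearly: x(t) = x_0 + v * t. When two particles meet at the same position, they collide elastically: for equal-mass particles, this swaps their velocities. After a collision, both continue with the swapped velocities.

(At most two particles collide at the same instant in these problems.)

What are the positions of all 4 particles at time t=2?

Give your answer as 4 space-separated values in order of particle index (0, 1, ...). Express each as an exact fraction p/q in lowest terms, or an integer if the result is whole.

Answer: 5 7 10 16

Derivation:
Collision at t=5/4: particles 1 and 2 swap velocities; positions: p0=17/4 p1=17/2 p2=17/2 p3=61/4; velocities now: v0=1 v1=-2 v2=2 v3=1
Advance to t=2 (no further collisions before then); velocities: v0=1 v1=-2 v2=2 v3=1; positions = 5 7 10 16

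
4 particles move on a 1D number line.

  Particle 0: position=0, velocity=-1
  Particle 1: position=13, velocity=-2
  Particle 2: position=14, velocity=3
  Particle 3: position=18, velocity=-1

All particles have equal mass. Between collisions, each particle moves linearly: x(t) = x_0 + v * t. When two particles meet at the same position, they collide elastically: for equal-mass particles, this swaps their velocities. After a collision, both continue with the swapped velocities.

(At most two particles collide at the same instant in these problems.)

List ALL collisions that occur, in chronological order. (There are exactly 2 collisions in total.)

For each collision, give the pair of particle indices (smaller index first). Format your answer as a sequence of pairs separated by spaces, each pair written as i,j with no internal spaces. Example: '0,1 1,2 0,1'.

Answer: 2,3 0,1

Derivation:
Collision at t=1: particles 2 and 3 swap velocities; positions: p0=-1 p1=11 p2=17 p3=17; velocities now: v0=-1 v1=-2 v2=-1 v3=3
Collision at t=13: particles 0 and 1 swap velocities; positions: p0=-13 p1=-13 p2=5 p3=53; velocities now: v0=-2 v1=-1 v2=-1 v3=3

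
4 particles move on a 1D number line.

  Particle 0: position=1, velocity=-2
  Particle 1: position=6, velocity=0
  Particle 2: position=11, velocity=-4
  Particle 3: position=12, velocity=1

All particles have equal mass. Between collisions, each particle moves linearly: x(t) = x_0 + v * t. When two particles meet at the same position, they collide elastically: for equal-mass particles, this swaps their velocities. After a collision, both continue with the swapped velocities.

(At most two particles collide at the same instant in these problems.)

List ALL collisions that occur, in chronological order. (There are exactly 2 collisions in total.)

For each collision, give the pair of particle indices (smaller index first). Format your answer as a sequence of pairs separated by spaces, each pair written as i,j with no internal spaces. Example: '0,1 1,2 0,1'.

Collision at t=5/4: particles 1 and 2 swap velocities; positions: p0=-3/2 p1=6 p2=6 p3=53/4; velocities now: v0=-2 v1=-4 v2=0 v3=1
Collision at t=5: particles 0 and 1 swap velocities; positions: p0=-9 p1=-9 p2=6 p3=17; velocities now: v0=-4 v1=-2 v2=0 v3=1

Answer: 1,2 0,1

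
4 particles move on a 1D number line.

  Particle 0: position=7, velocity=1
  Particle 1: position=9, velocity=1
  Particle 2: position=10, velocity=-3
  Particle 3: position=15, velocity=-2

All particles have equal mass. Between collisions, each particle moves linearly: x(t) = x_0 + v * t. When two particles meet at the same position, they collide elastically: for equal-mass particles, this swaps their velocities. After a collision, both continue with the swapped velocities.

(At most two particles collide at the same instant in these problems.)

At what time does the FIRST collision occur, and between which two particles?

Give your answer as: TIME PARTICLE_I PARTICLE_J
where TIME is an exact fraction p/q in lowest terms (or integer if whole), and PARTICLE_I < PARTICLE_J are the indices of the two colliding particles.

Answer: 1/4 1 2

Derivation:
Pair (0,1): pos 7,9 vel 1,1 -> not approaching (rel speed 0 <= 0)
Pair (1,2): pos 9,10 vel 1,-3 -> gap=1, closing at 4/unit, collide at t=1/4
Pair (2,3): pos 10,15 vel -3,-2 -> not approaching (rel speed -1 <= 0)
Earliest collision: t=1/4 between 1 and 2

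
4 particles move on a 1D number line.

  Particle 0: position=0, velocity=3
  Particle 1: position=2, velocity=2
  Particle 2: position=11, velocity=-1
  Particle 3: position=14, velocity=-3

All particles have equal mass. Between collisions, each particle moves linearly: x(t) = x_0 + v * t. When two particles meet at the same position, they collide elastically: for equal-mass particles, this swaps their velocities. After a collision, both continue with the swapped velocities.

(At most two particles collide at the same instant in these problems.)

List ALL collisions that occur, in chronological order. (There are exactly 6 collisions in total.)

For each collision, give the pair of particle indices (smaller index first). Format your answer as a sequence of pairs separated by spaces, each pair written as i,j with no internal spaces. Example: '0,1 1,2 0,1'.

Answer: 2,3 0,1 1,2 0,1 2,3 1,2

Derivation:
Collision at t=3/2: particles 2 and 3 swap velocities; positions: p0=9/2 p1=5 p2=19/2 p3=19/2; velocities now: v0=3 v1=2 v2=-3 v3=-1
Collision at t=2: particles 0 and 1 swap velocities; positions: p0=6 p1=6 p2=8 p3=9; velocities now: v0=2 v1=3 v2=-3 v3=-1
Collision at t=7/3: particles 1 and 2 swap velocities; positions: p0=20/3 p1=7 p2=7 p3=26/3; velocities now: v0=2 v1=-3 v2=3 v3=-1
Collision at t=12/5: particles 0 and 1 swap velocities; positions: p0=34/5 p1=34/5 p2=36/5 p3=43/5; velocities now: v0=-3 v1=2 v2=3 v3=-1
Collision at t=11/4: particles 2 and 3 swap velocities; positions: p0=23/4 p1=15/2 p2=33/4 p3=33/4; velocities now: v0=-3 v1=2 v2=-1 v3=3
Collision at t=3: particles 1 and 2 swap velocities; positions: p0=5 p1=8 p2=8 p3=9; velocities now: v0=-3 v1=-1 v2=2 v3=3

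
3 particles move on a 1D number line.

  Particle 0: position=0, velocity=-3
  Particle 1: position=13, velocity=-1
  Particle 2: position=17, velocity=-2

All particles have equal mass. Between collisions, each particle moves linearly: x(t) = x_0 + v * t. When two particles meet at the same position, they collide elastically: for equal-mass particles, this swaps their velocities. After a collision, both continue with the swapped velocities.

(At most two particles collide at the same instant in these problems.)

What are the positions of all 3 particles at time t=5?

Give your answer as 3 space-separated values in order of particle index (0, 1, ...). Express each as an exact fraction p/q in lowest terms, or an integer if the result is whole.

Collision at t=4: particles 1 and 2 swap velocities; positions: p0=-12 p1=9 p2=9; velocities now: v0=-3 v1=-2 v2=-1
Advance to t=5 (no further collisions before then); velocities: v0=-3 v1=-2 v2=-1; positions = -15 7 8

Answer: -15 7 8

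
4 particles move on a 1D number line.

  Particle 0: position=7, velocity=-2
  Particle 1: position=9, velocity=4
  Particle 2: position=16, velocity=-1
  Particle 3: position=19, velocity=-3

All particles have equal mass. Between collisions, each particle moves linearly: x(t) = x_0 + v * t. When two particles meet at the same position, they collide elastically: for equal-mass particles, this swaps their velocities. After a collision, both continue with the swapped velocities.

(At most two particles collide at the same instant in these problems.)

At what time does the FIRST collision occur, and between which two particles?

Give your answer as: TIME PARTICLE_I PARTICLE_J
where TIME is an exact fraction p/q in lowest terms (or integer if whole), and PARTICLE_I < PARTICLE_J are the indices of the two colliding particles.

Answer: 7/5 1 2

Derivation:
Pair (0,1): pos 7,9 vel -2,4 -> not approaching (rel speed -6 <= 0)
Pair (1,2): pos 9,16 vel 4,-1 -> gap=7, closing at 5/unit, collide at t=7/5
Pair (2,3): pos 16,19 vel -1,-3 -> gap=3, closing at 2/unit, collide at t=3/2
Earliest collision: t=7/5 between 1 and 2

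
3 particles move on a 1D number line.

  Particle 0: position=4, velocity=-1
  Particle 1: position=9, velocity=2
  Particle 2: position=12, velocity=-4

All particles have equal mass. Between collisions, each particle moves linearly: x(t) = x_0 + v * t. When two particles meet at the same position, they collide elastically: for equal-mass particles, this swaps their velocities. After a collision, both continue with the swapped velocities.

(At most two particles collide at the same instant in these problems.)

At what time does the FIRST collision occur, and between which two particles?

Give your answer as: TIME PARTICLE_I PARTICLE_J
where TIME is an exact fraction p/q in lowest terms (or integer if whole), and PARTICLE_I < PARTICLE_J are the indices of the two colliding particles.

Answer: 1/2 1 2

Derivation:
Pair (0,1): pos 4,9 vel -1,2 -> not approaching (rel speed -3 <= 0)
Pair (1,2): pos 9,12 vel 2,-4 -> gap=3, closing at 6/unit, collide at t=1/2
Earliest collision: t=1/2 between 1 and 2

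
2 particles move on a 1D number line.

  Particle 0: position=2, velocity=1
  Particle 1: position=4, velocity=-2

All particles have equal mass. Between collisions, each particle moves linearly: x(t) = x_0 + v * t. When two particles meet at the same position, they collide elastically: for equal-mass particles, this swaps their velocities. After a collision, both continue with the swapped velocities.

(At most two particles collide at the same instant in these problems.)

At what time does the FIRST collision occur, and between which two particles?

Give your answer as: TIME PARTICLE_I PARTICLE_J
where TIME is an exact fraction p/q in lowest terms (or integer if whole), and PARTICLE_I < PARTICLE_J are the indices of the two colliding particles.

Pair (0,1): pos 2,4 vel 1,-2 -> gap=2, closing at 3/unit, collide at t=2/3
Earliest collision: t=2/3 between 0 and 1

Answer: 2/3 0 1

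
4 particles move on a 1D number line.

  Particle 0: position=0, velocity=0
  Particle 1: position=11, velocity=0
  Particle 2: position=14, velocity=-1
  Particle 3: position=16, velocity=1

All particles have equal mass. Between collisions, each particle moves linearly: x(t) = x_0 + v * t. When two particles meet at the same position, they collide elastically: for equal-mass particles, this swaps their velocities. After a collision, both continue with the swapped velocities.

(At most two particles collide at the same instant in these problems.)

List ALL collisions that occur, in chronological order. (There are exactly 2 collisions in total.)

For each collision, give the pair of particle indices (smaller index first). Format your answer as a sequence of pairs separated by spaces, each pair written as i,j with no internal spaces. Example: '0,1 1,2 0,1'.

Answer: 1,2 0,1

Derivation:
Collision at t=3: particles 1 and 2 swap velocities; positions: p0=0 p1=11 p2=11 p3=19; velocities now: v0=0 v1=-1 v2=0 v3=1
Collision at t=14: particles 0 and 1 swap velocities; positions: p0=0 p1=0 p2=11 p3=30; velocities now: v0=-1 v1=0 v2=0 v3=1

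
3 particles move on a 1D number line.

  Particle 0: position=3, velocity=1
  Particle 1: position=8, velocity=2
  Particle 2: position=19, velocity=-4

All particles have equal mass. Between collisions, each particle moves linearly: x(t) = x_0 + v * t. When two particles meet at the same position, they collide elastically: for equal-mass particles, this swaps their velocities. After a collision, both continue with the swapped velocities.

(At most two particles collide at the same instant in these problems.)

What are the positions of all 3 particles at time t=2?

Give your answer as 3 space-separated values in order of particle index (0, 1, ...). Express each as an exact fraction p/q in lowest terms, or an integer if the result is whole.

Answer: 5 11 12

Derivation:
Collision at t=11/6: particles 1 and 2 swap velocities; positions: p0=29/6 p1=35/3 p2=35/3; velocities now: v0=1 v1=-4 v2=2
Advance to t=2 (no further collisions before then); velocities: v0=1 v1=-4 v2=2; positions = 5 11 12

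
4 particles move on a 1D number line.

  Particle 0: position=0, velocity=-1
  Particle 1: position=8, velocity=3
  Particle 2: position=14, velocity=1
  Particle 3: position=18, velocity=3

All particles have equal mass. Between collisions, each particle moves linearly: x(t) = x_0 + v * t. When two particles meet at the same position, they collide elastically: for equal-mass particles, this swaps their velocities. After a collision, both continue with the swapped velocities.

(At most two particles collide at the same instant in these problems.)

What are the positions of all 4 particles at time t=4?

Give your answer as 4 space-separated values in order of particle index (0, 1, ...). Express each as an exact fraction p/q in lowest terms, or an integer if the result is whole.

Answer: -4 18 20 30

Derivation:
Collision at t=3: particles 1 and 2 swap velocities; positions: p0=-3 p1=17 p2=17 p3=27; velocities now: v0=-1 v1=1 v2=3 v3=3
Advance to t=4 (no further collisions before then); velocities: v0=-1 v1=1 v2=3 v3=3; positions = -4 18 20 30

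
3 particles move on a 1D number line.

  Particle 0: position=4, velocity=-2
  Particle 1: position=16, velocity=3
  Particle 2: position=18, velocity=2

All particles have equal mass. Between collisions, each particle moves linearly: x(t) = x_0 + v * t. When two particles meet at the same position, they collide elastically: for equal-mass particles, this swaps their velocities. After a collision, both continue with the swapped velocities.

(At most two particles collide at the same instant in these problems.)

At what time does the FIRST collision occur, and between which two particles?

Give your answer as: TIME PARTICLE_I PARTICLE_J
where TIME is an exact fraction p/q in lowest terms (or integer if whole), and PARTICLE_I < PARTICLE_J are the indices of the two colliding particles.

Answer: 2 1 2

Derivation:
Pair (0,1): pos 4,16 vel -2,3 -> not approaching (rel speed -5 <= 0)
Pair (1,2): pos 16,18 vel 3,2 -> gap=2, closing at 1/unit, collide at t=2
Earliest collision: t=2 between 1 and 2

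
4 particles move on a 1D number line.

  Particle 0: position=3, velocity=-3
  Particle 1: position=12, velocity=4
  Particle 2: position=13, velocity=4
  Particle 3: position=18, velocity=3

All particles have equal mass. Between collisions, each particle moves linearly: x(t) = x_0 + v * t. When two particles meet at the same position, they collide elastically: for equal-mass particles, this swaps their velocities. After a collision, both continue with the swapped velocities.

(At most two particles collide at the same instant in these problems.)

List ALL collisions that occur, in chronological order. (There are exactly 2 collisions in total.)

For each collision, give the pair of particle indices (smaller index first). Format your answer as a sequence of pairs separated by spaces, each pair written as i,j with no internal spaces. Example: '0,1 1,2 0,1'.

Collision at t=5: particles 2 and 3 swap velocities; positions: p0=-12 p1=32 p2=33 p3=33; velocities now: v0=-3 v1=4 v2=3 v3=4
Collision at t=6: particles 1 and 2 swap velocities; positions: p0=-15 p1=36 p2=36 p3=37; velocities now: v0=-3 v1=3 v2=4 v3=4

Answer: 2,3 1,2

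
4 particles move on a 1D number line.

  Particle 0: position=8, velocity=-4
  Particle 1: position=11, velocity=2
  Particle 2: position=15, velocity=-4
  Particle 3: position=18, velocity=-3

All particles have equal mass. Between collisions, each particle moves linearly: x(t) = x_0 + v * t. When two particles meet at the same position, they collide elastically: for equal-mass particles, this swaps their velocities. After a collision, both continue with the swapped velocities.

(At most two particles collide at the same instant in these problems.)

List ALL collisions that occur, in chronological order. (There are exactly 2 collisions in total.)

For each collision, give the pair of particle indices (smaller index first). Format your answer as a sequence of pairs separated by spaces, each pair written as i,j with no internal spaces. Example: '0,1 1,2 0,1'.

Collision at t=2/3: particles 1 and 2 swap velocities; positions: p0=16/3 p1=37/3 p2=37/3 p3=16; velocities now: v0=-4 v1=-4 v2=2 v3=-3
Collision at t=7/5: particles 2 and 3 swap velocities; positions: p0=12/5 p1=47/5 p2=69/5 p3=69/5; velocities now: v0=-4 v1=-4 v2=-3 v3=2

Answer: 1,2 2,3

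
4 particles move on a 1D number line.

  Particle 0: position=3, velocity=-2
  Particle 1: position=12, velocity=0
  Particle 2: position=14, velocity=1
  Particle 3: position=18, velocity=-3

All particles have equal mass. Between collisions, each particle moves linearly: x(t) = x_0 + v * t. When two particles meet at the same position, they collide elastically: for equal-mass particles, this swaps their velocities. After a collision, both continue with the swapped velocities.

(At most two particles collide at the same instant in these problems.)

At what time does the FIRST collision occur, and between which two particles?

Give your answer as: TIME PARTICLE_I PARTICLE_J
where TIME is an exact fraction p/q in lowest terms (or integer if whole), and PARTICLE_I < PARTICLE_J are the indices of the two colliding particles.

Pair (0,1): pos 3,12 vel -2,0 -> not approaching (rel speed -2 <= 0)
Pair (1,2): pos 12,14 vel 0,1 -> not approaching (rel speed -1 <= 0)
Pair (2,3): pos 14,18 vel 1,-3 -> gap=4, closing at 4/unit, collide at t=1
Earliest collision: t=1 between 2 and 3

Answer: 1 2 3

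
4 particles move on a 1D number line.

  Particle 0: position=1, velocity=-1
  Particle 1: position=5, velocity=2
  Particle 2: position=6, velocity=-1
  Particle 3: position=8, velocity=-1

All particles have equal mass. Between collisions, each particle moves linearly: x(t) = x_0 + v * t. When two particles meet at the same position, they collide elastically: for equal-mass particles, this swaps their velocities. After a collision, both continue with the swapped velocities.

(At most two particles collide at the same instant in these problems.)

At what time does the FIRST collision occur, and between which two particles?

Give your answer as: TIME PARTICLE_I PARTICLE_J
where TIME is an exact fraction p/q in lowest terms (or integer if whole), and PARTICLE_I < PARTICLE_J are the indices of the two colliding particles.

Pair (0,1): pos 1,5 vel -1,2 -> not approaching (rel speed -3 <= 0)
Pair (1,2): pos 5,6 vel 2,-1 -> gap=1, closing at 3/unit, collide at t=1/3
Pair (2,3): pos 6,8 vel -1,-1 -> not approaching (rel speed 0 <= 0)
Earliest collision: t=1/3 between 1 and 2

Answer: 1/3 1 2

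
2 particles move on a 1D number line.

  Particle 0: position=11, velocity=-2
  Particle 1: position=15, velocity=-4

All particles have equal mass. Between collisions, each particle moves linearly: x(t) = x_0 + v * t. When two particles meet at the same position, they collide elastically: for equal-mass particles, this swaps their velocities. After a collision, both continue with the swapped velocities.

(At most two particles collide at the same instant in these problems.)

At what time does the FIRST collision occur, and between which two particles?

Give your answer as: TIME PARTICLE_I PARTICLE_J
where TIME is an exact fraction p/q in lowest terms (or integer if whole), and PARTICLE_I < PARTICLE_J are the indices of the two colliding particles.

Answer: 2 0 1

Derivation:
Pair (0,1): pos 11,15 vel -2,-4 -> gap=4, closing at 2/unit, collide at t=2
Earliest collision: t=2 between 0 and 1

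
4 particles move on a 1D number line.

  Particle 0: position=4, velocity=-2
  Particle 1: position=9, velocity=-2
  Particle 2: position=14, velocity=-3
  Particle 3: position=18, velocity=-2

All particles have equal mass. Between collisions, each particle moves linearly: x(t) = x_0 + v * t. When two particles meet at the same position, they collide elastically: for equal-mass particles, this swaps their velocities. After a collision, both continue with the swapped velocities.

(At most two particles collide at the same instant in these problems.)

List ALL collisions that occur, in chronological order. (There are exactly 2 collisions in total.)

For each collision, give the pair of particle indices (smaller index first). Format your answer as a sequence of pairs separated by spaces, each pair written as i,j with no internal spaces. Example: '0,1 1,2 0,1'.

Collision at t=5: particles 1 and 2 swap velocities; positions: p0=-6 p1=-1 p2=-1 p3=8; velocities now: v0=-2 v1=-3 v2=-2 v3=-2
Collision at t=10: particles 0 and 1 swap velocities; positions: p0=-16 p1=-16 p2=-11 p3=-2; velocities now: v0=-3 v1=-2 v2=-2 v3=-2

Answer: 1,2 0,1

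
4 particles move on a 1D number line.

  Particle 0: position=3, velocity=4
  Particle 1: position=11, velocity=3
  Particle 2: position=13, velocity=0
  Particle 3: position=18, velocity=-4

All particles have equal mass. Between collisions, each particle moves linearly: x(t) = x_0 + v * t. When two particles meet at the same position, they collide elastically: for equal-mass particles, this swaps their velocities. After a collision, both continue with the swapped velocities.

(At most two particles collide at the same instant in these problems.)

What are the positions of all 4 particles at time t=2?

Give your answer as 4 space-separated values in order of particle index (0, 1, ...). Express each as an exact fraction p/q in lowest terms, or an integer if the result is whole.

Collision at t=2/3: particles 1 and 2 swap velocities; positions: p0=17/3 p1=13 p2=13 p3=46/3; velocities now: v0=4 v1=0 v2=3 v3=-4
Collision at t=1: particles 2 and 3 swap velocities; positions: p0=7 p1=13 p2=14 p3=14; velocities now: v0=4 v1=0 v2=-4 v3=3
Collision at t=5/4: particles 1 and 2 swap velocities; positions: p0=8 p1=13 p2=13 p3=59/4; velocities now: v0=4 v1=-4 v2=0 v3=3
Collision at t=15/8: particles 0 and 1 swap velocities; positions: p0=21/2 p1=21/2 p2=13 p3=133/8; velocities now: v0=-4 v1=4 v2=0 v3=3
Advance to t=2 (no further collisions before then); velocities: v0=-4 v1=4 v2=0 v3=3; positions = 10 11 13 17

Answer: 10 11 13 17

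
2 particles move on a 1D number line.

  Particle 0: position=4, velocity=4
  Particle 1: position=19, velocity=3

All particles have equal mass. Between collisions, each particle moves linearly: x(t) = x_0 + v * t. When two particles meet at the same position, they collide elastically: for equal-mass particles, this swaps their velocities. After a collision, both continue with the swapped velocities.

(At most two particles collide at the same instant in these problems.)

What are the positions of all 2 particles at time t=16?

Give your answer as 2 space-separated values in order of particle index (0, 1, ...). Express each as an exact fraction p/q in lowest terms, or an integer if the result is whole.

Answer: 67 68

Derivation:
Collision at t=15: particles 0 and 1 swap velocities; positions: p0=64 p1=64; velocities now: v0=3 v1=4
Advance to t=16 (no further collisions before then); velocities: v0=3 v1=4; positions = 67 68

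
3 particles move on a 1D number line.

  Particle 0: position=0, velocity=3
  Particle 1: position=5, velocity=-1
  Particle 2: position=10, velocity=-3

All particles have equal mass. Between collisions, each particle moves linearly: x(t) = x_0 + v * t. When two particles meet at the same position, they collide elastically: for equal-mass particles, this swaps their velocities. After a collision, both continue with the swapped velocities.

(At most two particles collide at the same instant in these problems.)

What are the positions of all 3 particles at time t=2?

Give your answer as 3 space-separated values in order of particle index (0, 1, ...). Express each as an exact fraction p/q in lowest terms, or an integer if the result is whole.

Answer: 3 4 6

Derivation:
Collision at t=5/4: particles 0 and 1 swap velocities; positions: p0=15/4 p1=15/4 p2=25/4; velocities now: v0=-1 v1=3 v2=-3
Collision at t=5/3: particles 1 and 2 swap velocities; positions: p0=10/3 p1=5 p2=5; velocities now: v0=-1 v1=-3 v2=3
Advance to t=2 (no further collisions before then); velocities: v0=-1 v1=-3 v2=3; positions = 3 4 6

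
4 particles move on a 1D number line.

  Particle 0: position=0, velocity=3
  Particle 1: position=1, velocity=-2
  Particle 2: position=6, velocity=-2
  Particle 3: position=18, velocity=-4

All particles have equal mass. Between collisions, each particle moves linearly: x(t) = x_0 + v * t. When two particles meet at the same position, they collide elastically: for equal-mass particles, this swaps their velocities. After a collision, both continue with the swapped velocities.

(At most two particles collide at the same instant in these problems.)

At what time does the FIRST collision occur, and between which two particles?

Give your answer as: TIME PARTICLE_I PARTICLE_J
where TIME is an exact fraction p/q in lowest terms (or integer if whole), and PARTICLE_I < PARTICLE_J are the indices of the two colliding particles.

Answer: 1/5 0 1

Derivation:
Pair (0,1): pos 0,1 vel 3,-2 -> gap=1, closing at 5/unit, collide at t=1/5
Pair (1,2): pos 1,6 vel -2,-2 -> not approaching (rel speed 0 <= 0)
Pair (2,3): pos 6,18 vel -2,-4 -> gap=12, closing at 2/unit, collide at t=6
Earliest collision: t=1/5 between 0 and 1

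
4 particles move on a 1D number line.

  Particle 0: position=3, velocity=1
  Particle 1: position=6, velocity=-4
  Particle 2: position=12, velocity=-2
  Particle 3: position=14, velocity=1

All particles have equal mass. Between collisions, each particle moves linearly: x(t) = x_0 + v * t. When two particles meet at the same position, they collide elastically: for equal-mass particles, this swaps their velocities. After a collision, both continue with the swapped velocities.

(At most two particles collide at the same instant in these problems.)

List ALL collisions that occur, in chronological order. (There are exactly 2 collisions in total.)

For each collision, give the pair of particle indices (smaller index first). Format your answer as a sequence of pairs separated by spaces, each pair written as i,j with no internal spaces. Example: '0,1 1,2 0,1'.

Answer: 0,1 1,2

Derivation:
Collision at t=3/5: particles 0 and 1 swap velocities; positions: p0=18/5 p1=18/5 p2=54/5 p3=73/5; velocities now: v0=-4 v1=1 v2=-2 v3=1
Collision at t=3: particles 1 and 2 swap velocities; positions: p0=-6 p1=6 p2=6 p3=17; velocities now: v0=-4 v1=-2 v2=1 v3=1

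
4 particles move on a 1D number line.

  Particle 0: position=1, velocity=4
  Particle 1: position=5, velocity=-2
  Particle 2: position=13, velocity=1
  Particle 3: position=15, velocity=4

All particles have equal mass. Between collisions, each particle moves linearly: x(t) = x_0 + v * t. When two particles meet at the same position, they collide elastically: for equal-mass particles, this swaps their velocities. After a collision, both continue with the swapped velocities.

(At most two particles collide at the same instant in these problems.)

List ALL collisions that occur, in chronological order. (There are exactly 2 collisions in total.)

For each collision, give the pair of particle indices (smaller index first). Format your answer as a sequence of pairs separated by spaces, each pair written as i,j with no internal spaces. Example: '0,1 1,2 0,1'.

Collision at t=2/3: particles 0 and 1 swap velocities; positions: p0=11/3 p1=11/3 p2=41/3 p3=53/3; velocities now: v0=-2 v1=4 v2=1 v3=4
Collision at t=4: particles 1 and 2 swap velocities; positions: p0=-3 p1=17 p2=17 p3=31; velocities now: v0=-2 v1=1 v2=4 v3=4

Answer: 0,1 1,2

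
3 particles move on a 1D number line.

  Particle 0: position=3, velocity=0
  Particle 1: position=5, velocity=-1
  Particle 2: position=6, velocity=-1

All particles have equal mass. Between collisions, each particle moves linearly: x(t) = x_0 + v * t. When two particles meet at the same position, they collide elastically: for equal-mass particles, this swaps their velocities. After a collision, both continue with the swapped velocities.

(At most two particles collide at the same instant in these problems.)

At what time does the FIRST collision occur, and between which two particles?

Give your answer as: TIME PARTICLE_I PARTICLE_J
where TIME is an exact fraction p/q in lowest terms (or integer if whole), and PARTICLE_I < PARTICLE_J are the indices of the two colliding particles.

Answer: 2 0 1

Derivation:
Pair (0,1): pos 3,5 vel 0,-1 -> gap=2, closing at 1/unit, collide at t=2
Pair (1,2): pos 5,6 vel -1,-1 -> not approaching (rel speed 0 <= 0)
Earliest collision: t=2 between 0 and 1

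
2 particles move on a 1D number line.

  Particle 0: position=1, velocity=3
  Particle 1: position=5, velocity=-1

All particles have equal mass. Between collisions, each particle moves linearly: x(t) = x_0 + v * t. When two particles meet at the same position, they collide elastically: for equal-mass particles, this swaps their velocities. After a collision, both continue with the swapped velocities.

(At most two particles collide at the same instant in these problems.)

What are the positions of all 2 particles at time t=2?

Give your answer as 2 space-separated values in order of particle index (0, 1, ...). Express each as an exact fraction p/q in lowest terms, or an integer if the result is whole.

Collision at t=1: particles 0 and 1 swap velocities; positions: p0=4 p1=4; velocities now: v0=-1 v1=3
Advance to t=2 (no further collisions before then); velocities: v0=-1 v1=3; positions = 3 7

Answer: 3 7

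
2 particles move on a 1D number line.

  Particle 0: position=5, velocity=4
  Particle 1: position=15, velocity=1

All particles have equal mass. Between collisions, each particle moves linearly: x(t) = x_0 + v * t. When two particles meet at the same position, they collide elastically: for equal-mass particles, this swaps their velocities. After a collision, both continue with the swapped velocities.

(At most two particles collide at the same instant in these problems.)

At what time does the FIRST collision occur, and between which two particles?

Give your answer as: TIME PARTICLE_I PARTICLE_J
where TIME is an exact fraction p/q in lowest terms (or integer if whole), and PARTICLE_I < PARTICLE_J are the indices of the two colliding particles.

Pair (0,1): pos 5,15 vel 4,1 -> gap=10, closing at 3/unit, collide at t=10/3
Earliest collision: t=10/3 between 0 and 1

Answer: 10/3 0 1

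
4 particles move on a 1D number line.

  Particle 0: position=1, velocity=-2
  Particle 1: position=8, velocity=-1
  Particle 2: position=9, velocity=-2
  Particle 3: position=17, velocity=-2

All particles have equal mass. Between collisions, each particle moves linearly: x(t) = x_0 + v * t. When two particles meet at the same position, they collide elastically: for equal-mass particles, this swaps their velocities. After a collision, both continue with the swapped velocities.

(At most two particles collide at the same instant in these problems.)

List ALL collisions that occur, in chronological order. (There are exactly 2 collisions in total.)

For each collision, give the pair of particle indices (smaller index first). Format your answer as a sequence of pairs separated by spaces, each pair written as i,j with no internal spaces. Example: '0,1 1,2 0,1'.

Collision at t=1: particles 1 and 2 swap velocities; positions: p0=-1 p1=7 p2=7 p3=15; velocities now: v0=-2 v1=-2 v2=-1 v3=-2
Collision at t=9: particles 2 and 3 swap velocities; positions: p0=-17 p1=-9 p2=-1 p3=-1; velocities now: v0=-2 v1=-2 v2=-2 v3=-1

Answer: 1,2 2,3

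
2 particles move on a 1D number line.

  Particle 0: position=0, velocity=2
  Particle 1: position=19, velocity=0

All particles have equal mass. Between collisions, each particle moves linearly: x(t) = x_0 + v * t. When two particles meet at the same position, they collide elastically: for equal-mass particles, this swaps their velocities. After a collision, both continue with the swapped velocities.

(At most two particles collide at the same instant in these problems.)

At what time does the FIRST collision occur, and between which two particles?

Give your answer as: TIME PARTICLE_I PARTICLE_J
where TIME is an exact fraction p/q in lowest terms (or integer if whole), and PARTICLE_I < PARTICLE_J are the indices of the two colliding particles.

Pair (0,1): pos 0,19 vel 2,0 -> gap=19, closing at 2/unit, collide at t=19/2
Earliest collision: t=19/2 between 0 and 1

Answer: 19/2 0 1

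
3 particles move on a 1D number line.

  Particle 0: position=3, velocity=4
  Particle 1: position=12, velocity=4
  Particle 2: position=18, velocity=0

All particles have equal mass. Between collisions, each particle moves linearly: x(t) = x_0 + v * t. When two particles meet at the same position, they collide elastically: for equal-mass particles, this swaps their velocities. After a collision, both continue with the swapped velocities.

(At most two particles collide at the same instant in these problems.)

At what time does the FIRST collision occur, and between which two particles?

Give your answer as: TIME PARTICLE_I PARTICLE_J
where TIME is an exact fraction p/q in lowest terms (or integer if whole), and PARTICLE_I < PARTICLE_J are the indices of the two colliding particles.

Answer: 3/2 1 2

Derivation:
Pair (0,1): pos 3,12 vel 4,4 -> not approaching (rel speed 0 <= 0)
Pair (1,2): pos 12,18 vel 4,0 -> gap=6, closing at 4/unit, collide at t=3/2
Earliest collision: t=3/2 between 1 and 2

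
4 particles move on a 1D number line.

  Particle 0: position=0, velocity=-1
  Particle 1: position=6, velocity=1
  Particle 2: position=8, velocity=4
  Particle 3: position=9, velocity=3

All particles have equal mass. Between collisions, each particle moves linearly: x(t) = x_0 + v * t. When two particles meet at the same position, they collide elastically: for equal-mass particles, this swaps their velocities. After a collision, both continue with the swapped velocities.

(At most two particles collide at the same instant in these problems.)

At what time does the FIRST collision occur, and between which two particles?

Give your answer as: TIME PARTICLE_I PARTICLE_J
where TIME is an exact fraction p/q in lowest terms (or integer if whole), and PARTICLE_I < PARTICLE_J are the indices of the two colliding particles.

Answer: 1 2 3

Derivation:
Pair (0,1): pos 0,6 vel -1,1 -> not approaching (rel speed -2 <= 0)
Pair (1,2): pos 6,8 vel 1,4 -> not approaching (rel speed -3 <= 0)
Pair (2,3): pos 8,9 vel 4,3 -> gap=1, closing at 1/unit, collide at t=1
Earliest collision: t=1 between 2 and 3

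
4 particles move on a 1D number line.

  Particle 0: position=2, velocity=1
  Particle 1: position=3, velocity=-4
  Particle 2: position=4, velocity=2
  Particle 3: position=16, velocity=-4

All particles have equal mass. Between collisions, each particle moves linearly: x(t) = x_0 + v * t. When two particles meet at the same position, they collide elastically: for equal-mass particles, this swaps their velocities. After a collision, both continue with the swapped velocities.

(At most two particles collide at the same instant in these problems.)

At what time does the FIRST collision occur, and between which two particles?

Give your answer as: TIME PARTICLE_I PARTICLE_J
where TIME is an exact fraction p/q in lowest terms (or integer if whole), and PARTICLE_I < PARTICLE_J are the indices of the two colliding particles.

Answer: 1/5 0 1

Derivation:
Pair (0,1): pos 2,3 vel 1,-4 -> gap=1, closing at 5/unit, collide at t=1/5
Pair (1,2): pos 3,4 vel -4,2 -> not approaching (rel speed -6 <= 0)
Pair (2,3): pos 4,16 vel 2,-4 -> gap=12, closing at 6/unit, collide at t=2
Earliest collision: t=1/5 between 0 and 1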